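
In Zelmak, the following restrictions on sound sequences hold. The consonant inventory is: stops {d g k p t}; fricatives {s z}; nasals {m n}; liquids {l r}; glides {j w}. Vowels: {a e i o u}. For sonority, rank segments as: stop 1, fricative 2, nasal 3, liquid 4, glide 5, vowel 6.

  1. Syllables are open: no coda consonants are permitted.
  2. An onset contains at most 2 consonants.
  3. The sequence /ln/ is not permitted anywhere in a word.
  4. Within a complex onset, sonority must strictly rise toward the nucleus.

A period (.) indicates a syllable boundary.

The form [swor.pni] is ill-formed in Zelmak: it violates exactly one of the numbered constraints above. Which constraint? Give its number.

1

[swor.pni]: syllable 1 coda /r/ has 1 consonant (> 0).
This is a violation of constraint 1: "Syllables are open: no coda consonants are permitted."
The remaining constraints (2, 3, 4) are satisfied.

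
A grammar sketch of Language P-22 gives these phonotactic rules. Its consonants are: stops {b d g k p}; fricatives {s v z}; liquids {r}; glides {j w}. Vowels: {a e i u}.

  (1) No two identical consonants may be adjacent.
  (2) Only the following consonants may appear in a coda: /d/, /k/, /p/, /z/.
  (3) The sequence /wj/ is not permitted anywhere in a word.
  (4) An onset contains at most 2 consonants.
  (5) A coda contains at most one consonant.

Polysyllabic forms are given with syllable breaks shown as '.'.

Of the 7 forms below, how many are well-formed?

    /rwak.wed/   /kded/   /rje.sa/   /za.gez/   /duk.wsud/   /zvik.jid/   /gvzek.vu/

/rwak.wed/ — σ1 onset /rw/ (2C), coda /k/ ok; σ2 onset /w/, coda /d/ ok → well-formed
/kded/ — σ1 onset /kd/ (2C), coda /d/ ok → well-formed
/rje.sa/ — σ1 onset /rj/ (2C), coda /∅/ ok; σ2 onset /s/, coda /∅/ ok → well-formed
/za.gez/ — σ1 onset /z/, coda /∅/ ok; σ2 onset /g/, coda /z/ ok → well-formed
/duk.wsud/ — σ1 onset /d/, coda /k/ ok; σ2 onset /ws/ (2C), coda /d/ ok → well-formed
/zvik.jid/ — σ1 onset /zv/ (2C), coda /k/ ok; σ2 onset /j/, coda /d/ ok → well-formed
/gvzek.vu/ — violates constraint 4: syllable 1 onset /gvz/ has 3 consonants (> 2) → ill-formed
Well-formed: /rwak.wed/, /kded/, /rje.sa/, /za.gez/, /duk.wsud/, /zvik.jid/ → 6.

6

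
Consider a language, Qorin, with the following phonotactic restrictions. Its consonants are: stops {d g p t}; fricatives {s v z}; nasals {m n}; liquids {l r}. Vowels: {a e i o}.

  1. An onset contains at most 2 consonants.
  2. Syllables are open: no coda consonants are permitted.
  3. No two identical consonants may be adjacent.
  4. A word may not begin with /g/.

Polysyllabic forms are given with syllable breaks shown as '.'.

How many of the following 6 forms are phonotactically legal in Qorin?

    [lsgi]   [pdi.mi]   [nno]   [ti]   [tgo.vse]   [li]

4

[lsgi] — violates constraint 1: syllable 1 onset /lsg/ has 3 consonants (> 2) → phonotactically illegal
[pdi.mi] — σ1 onset /pd/ (2C), coda /∅/ ok; σ2 onset /m/, coda /∅/ ok → phonotactically legal
[nno] — violates constraint 3: adjacent identical consonants /nn/ → phonotactically illegal
[ti] — σ1 onset /t/, coda /∅/ ok → phonotactically legal
[tgo.vse] — σ1 onset /tg/ (2C), coda /∅/ ok; σ2 onset /vs/ (2C), coda /∅/ ok → phonotactically legal
[li] — σ1 onset /l/, coda /∅/ ok → phonotactically legal
Phonotactically legal: [pdi.mi], [ti], [tgo.vse], [li] → 4.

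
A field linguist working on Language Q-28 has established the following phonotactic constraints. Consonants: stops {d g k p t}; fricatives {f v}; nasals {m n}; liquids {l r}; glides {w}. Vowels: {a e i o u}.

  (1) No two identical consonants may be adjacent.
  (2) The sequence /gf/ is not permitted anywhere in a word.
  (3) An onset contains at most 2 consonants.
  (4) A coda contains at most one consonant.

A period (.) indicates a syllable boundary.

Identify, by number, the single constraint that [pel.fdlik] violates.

[pel.fdlik]: syllable 2 onset /fdl/ has 3 consonants (> 2).
This is a violation of constraint 3: "An onset contains at most 2 consonants."
The remaining constraints (1, 2, 4) are satisfied.

3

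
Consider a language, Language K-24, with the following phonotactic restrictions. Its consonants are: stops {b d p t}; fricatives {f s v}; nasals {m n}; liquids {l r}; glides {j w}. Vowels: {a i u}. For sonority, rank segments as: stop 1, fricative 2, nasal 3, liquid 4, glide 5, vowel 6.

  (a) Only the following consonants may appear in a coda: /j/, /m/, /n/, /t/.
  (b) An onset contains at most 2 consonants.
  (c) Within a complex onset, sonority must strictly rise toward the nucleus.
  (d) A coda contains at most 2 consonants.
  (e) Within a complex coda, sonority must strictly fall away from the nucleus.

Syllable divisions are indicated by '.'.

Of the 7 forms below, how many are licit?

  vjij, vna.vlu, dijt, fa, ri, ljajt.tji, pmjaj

6

vjij — σ1 onset /vj/ (2→5 rises), coda /j/ ok → licit
vna.vlu — σ1 onset /vn/ (2→3 rises), coda /∅/ ok; σ2 onset /vl/ (2→4 rises), coda /∅/ ok → licit
dijt — σ1 onset /d/, coda /jt/ (5→1 falls) ok → licit
fa — σ1 onset /f/, coda /∅/ ok → licit
ri — σ1 onset /r/, coda /∅/ ok → licit
ljajt.tji — σ1 onset /lj/ (4→5 rises), coda /jt/ (5→1 falls) ok; σ2 onset /tj/ (1→5 rises), coda /∅/ ok → licit
pmjaj — violates constraint (b): syllable 1 onset /pmj/ has 3 consonants (> 2) → illicit
Licit: vjij, vna.vlu, dijt, fa, ri, ljajt.tji → 6.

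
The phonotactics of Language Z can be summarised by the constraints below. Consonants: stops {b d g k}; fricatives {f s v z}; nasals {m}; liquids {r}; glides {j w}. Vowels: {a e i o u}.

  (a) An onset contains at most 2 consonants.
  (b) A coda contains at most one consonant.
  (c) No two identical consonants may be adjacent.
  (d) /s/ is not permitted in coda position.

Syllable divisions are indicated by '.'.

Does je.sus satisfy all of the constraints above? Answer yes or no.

no

je.sus — violates constraint (d): syllable 2 coda contains /s/ → not permitted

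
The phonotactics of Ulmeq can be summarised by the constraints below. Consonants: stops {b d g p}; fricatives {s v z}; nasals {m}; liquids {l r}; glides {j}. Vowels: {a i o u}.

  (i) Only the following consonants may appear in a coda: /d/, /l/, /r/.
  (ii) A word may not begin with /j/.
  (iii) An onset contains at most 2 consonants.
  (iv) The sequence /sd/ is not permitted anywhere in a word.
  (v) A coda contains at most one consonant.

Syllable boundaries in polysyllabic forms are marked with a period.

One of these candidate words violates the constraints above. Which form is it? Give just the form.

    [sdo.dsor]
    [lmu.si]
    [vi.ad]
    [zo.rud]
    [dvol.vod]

[sdo.dsor] — violates constraint (iv): contains banned sequence /sd/ → ill-formed
[lmu.si] — σ1 onset /lm/ (2C), coda /∅/ ok; σ2 onset /s/, coda /∅/ ok → well-formed
[vi.ad] — σ1 onset /v/, coda /∅/ ok; σ2 onset /∅/, coda /d/ ok → well-formed
[zo.rud] — σ1 onset /z/, coda /∅/ ok; σ2 onset /r/, coda /d/ ok → well-formed
[dvol.vod] — σ1 onset /dv/ (2C), coda /l/ ok; σ2 onset /v/, coda /d/ ok → well-formed

[sdo.dsor]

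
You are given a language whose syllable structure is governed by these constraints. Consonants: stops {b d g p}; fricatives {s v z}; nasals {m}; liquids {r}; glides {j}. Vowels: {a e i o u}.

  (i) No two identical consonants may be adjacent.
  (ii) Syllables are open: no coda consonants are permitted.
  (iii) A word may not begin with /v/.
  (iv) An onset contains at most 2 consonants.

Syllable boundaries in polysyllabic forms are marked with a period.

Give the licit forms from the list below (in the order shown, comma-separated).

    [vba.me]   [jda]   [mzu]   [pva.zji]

[vba.me] — violates constraint (iii): word begins with /v/ → illicit
[jda] — σ1 onset /jd/ (2C), coda /∅/ ok → licit
[mzu] — σ1 onset /mz/ (2C), coda /∅/ ok → licit
[pva.zji] — σ1 onset /pv/ (2C), coda /∅/ ok; σ2 onset /zj/ (2C), coda /∅/ ok → licit

[jda], [mzu], [pva.zji]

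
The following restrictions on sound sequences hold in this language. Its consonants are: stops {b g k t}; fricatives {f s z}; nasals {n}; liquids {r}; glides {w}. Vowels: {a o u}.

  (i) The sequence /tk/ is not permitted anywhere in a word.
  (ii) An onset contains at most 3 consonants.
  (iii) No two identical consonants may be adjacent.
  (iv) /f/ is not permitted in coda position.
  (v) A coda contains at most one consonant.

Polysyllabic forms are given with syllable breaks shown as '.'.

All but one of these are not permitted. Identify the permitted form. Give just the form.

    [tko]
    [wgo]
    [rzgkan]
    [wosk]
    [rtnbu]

[tko] — violates constraint (i): contains banned sequence /tk/ → not permitted
[wgo] — σ1 onset /wg/ (2C), coda /∅/ ok → permitted
[rzgkan] — violates constraint (ii): syllable 1 onset /rzgk/ has 4 consonants (> 3) → not permitted
[wosk] — violates constraint (v): syllable 1 coda /sk/ has 2 consonants (> 1) → not permitted
[rtnbu] — violates constraint (ii): syllable 1 onset /rtnb/ has 4 consonants (> 3) → not permitted

[wgo]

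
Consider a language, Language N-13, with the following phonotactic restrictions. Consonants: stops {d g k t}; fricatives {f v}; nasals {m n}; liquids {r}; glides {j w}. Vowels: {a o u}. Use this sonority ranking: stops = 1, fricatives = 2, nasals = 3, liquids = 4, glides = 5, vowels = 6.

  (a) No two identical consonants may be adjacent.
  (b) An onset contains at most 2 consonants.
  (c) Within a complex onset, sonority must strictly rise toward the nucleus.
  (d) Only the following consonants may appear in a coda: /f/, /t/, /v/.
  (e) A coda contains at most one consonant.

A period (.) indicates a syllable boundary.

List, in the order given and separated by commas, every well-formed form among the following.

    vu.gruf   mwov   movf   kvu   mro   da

vu.gruf — σ1 onset /v/, coda /∅/ ok; σ2 onset /gr/ (1→4 rises), coda /f/ ok → well-formed
mwov — σ1 onset /mw/ (3→5 rises), coda /v/ ok → well-formed
movf — violates constraint (e): syllable 1 coda /vf/ has 2 consonants (> 1) → ill-formed
kvu — σ1 onset /kv/ (1→2 rises), coda /∅/ ok → well-formed
mro — σ1 onset /mr/ (3→4 rises), coda /∅/ ok → well-formed
da — σ1 onset /d/, coda /∅/ ok → well-formed

vu.gruf, mwov, kvu, mro, da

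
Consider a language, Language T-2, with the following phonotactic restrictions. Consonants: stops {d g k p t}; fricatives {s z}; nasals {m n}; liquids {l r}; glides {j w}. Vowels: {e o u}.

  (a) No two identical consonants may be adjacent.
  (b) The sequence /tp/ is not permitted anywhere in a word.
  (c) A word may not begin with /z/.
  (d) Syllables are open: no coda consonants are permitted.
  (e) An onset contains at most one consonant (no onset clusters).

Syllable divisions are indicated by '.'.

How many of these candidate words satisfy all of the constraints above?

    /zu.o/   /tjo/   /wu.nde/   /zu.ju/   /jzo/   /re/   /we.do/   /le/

/zu.o/ — violates constraint (c): word begins with /z/ → ill-formed
/tjo/ — violates constraint (e): syllable 1 onset /tj/ has 2 consonants (> 1) → ill-formed
/wu.nde/ — violates constraint (e): syllable 2 onset /nd/ has 2 consonants (> 1) → ill-formed
/zu.ju/ — violates constraint (c): word begins with /z/ → ill-formed
/jzo/ — violates constraint (e): syllable 1 onset /jz/ has 2 consonants (> 1) → ill-formed
/re/ — σ1 onset /r/, coda /∅/ ok → well-formed
/we.do/ — σ1 onset /w/, coda /∅/ ok; σ2 onset /d/, coda /∅/ ok → well-formed
/le/ — σ1 onset /l/, coda /∅/ ok → well-formed
Well-formed: /re/, /we.do/, /le/ → 3.

3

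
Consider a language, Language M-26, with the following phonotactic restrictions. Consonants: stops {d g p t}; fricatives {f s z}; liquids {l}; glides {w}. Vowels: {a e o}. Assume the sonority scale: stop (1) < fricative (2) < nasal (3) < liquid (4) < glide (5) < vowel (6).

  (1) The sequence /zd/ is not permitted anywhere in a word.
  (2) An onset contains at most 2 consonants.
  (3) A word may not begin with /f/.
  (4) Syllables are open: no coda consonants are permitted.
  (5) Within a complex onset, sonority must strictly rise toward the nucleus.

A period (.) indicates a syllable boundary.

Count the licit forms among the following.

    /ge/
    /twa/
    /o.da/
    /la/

/ge/ — σ1 onset /g/, coda /∅/ ok → licit
/twa/ — σ1 onset /tw/ (1→5 rises), coda /∅/ ok → licit
/o.da/ — σ1 onset /∅/, coda /∅/ ok; σ2 onset /d/, coda /∅/ ok → licit
/la/ — σ1 onset /l/, coda /∅/ ok → licit
Licit: /ge/, /twa/, /o.da/, /la/ → 4.

4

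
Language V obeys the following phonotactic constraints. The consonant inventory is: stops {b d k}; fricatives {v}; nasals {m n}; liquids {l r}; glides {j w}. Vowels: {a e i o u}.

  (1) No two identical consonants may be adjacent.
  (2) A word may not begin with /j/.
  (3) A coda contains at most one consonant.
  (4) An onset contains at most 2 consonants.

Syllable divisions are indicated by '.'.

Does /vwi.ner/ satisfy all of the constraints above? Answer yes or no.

yes

/vwi.ner/ — σ1 onset /vw/ (2C), coda /∅/ ok; σ2 onset /n/, coda /r/ ok → well-formed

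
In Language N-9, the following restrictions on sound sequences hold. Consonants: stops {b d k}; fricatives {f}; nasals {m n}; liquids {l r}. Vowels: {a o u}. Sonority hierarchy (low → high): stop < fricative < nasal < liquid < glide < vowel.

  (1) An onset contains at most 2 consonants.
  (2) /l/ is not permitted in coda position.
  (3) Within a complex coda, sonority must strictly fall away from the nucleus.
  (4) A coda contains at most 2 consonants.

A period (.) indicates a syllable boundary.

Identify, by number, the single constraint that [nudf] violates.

[nudf]: syllable 1 coda /df/: /d/ (stop, 1) → /f/ (fricative, 2) does not fall.
This is a violation of constraint 3: "Within a complex coda, sonority must strictly fall away from the nucleus."
The remaining constraints (1, 2, 4) are satisfied.

3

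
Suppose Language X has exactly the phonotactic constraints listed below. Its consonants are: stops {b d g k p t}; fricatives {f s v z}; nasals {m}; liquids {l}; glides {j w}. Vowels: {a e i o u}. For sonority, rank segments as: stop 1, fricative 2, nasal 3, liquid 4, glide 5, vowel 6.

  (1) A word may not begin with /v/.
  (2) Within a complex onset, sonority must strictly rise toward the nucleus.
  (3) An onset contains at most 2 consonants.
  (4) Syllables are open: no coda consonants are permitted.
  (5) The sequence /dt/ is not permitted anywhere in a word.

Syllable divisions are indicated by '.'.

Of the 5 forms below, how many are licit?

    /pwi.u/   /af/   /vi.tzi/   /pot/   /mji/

2

/pwi.u/ — σ1 onset /pw/ (1→5 rises), coda /∅/ ok; σ2 onset /∅/, coda /∅/ ok → licit
/af/ — violates constraint 4: syllable 1 coda /f/ has 1 consonant (> 0) → illicit
/vi.tzi/ — violates constraint 1: word begins with /v/ → illicit
/pot/ — violates constraint 4: syllable 1 coda /t/ has 1 consonant (> 0) → illicit
/mji/ — σ1 onset /mj/ (3→5 rises), coda /∅/ ok → licit
Licit: /pwi.u/, /mji/ → 2.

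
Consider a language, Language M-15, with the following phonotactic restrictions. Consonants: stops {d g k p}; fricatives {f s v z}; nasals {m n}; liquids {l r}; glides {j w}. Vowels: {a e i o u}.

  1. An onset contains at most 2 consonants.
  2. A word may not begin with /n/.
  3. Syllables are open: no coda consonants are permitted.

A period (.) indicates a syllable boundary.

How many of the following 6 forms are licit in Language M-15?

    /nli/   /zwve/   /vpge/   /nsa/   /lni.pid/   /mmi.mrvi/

/nli/ — violates constraint 2: word begins with /n/ → illicit
/zwve/ — violates constraint 1: syllable 1 onset /zwv/ has 3 consonants (> 2) → illicit
/vpge/ — violates constraint 1: syllable 1 onset /vpg/ has 3 consonants (> 2) → illicit
/nsa/ — violates constraint 2: word begins with /n/ → illicit
/lni.pid/ — violates constraint 3: syllable 2 coda /d/ has 1 consonant (> 0) → illicit
/mmi.mrvi/ — violates constraint 1: syllable 2 onset /mrv/ has 3 consonants (> 2) → illicit
No form is licit → 0.

0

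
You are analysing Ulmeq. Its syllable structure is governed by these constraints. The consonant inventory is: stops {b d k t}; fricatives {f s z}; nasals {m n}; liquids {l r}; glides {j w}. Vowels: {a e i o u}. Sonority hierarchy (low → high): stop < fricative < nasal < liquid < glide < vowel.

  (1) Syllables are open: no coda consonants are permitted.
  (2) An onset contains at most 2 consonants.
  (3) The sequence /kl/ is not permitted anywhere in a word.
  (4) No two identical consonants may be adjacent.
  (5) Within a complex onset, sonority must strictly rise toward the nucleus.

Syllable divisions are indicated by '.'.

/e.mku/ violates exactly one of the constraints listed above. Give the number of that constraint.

5

/e.mku/: syllable 2 onset /mk/: /m/ (nasal, 3) → /k/ (stop, 1) does not rise.
This is a violation of constraint 5: "Within a complex onset, sonority must strictly rise toward the nucleus."
The remaining constraints (1, 2, 3, 4) are satisfied.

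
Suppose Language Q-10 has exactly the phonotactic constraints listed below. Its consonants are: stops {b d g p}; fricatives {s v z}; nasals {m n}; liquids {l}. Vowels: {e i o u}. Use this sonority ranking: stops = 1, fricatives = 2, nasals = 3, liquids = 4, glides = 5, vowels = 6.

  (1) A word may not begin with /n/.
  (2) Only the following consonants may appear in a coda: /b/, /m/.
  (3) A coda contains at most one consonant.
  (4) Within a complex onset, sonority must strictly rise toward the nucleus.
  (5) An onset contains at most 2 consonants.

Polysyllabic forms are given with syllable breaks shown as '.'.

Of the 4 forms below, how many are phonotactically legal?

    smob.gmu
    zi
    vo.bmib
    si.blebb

smob.gmu — σ1 onset /sm/ (2→3 rises), coda /b/ ok; σ2 onset /gm/ (1→3 rises), coda /∅/ ok → phonotactically legal
zi — σ1 onset /z/, coda /∅/ ok → phonotactically legal
vo.bmib — σ1 onset /v/, coda /∅/ ok; σ2 onset /bm/ (1→3 rises), coda /b/ ok → phonotactically legal
si.blebb — violates constraint 3: syllable 2 coda /bb/ has 2 consonants (> 1) → phonotactically illegal
Phonotactically legal: smob.gmu, zi, vo.bmib → 3.

3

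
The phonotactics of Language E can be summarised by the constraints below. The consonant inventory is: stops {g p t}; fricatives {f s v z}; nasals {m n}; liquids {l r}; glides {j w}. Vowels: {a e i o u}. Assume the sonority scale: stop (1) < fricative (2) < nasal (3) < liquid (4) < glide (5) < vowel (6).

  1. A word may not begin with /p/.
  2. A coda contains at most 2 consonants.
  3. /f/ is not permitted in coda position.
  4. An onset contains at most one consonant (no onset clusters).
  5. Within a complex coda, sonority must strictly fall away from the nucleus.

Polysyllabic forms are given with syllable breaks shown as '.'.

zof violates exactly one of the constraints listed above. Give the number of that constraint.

zof: syllable 1 coda contains /f/.
This is a violation of constraint 3: "/f/ is not permitted in coda position."
The remaining constraints (1, 2, 4, 5) are satisfied.

3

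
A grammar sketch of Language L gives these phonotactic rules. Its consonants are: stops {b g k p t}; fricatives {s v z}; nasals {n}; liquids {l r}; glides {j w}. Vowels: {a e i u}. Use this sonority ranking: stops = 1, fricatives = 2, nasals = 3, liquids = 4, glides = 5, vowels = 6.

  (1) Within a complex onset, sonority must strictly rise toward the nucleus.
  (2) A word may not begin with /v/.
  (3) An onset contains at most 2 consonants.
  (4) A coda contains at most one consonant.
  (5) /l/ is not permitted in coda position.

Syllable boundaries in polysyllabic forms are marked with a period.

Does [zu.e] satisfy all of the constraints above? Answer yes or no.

[zu.e] — σ1 onset /z/, coda /∅/ ok; σ2 onset /∅/, coda /∅/ ok → well-formed

yes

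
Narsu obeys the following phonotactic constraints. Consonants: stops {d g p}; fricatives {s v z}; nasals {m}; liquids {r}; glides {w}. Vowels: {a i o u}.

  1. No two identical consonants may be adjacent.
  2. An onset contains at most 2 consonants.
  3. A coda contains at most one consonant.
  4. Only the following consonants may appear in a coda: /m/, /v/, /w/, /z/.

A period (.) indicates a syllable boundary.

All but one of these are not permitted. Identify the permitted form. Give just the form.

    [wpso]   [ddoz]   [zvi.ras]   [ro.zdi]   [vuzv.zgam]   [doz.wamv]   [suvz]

[ro.zdi]

[wpso] — violates constraint 2: syllable 1 onset /wps/ has 3 consonants (> 2) → not permitted
[ddoz] — violates constraint 1: adjacent identical consonants /dd/ → not permitted
[zvi.ras] — violates constraint 4: syllable 2 coda contains /s/, which is not a licensed coda consonant → not permitted
[ro.zdi] — σ1 onset /r/, coda /∅/ ok; σ2 onset /zd/ (2C), coda /∅/ ok → permitted
[vuzv.zgam] — violates constraint 3: syllable 1 coda /zv/ has 2 consonants (> 1) → not permitted
[doz.wamv] — violates constraint 3: syllable 2 coda /mv/ has 2 consonants (> 1) → not permitted
[suvz] — violates constraint 3: syllable 1 coda /vz/ has 2 consonants (> 1) → not permitted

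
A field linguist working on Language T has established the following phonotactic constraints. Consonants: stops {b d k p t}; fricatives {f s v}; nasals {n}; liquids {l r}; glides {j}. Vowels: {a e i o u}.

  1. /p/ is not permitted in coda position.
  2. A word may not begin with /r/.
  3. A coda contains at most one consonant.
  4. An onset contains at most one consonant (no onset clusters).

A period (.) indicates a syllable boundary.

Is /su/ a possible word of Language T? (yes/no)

yes

/su/ — σ1 onset /s/, coda /∅/ ok → licit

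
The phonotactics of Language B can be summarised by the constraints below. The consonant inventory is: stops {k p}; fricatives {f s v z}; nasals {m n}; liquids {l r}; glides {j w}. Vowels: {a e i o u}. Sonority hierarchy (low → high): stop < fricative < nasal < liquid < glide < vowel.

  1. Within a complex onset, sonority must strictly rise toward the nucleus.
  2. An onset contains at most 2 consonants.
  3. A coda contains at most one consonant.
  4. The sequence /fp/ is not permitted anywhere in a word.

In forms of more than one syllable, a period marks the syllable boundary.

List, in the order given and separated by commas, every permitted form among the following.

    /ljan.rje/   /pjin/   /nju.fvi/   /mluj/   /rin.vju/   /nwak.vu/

/ljan.rje/ — σ1 onset /lj/ (4→5 rises), coda /n/ ok; σ2 onset /rj/ (4→5 rises), coda /∅/ ok → permitted
/pjin/ — σ1 onset /pj/ (1→5 rises), coda /n/ ok → permitted
/nju.fvi/ — violates constraint 1: syllable 2 onset /fv/: /f/ (fricative, 2) → /v/ (fricative, 2) does not rise → not permitted
/mluj/ — σ1 onset /ml/ (3→4 rises), coda /j/ ok → permitted
/rin.vju/ — σ1 onset /r/, coda /n/ ok; σ2 onset /vj/ (2→5 rises), coda /∅/ ok → permitted
/nwak.vu/ — σ1 onset /nw/ (3→5 rises), coda /k/ ok; σ2 onset /v/, coda /∅/ ok → permitted

/ljan.rje/, /pjin/, /mluj/, /rin.vju/, /nwak.vu/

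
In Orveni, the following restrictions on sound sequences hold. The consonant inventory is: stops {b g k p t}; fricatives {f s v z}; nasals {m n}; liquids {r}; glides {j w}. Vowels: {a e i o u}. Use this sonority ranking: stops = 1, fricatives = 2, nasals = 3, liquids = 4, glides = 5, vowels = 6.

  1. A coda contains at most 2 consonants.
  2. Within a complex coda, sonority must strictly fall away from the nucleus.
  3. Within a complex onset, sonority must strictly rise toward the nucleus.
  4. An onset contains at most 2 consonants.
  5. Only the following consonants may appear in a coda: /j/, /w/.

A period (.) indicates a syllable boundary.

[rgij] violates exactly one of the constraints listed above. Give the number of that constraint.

3

[rgij]: syllable 1 onset /rg/: /r/ (liquid, 4) → /g/ (stop, 1) does not rise.
This is a violation of constraint 3: "Within a complex onset, sonority must strictly rise toward the nucleus."
The remaining constraints (1, 2, 4, 5) are satisfied.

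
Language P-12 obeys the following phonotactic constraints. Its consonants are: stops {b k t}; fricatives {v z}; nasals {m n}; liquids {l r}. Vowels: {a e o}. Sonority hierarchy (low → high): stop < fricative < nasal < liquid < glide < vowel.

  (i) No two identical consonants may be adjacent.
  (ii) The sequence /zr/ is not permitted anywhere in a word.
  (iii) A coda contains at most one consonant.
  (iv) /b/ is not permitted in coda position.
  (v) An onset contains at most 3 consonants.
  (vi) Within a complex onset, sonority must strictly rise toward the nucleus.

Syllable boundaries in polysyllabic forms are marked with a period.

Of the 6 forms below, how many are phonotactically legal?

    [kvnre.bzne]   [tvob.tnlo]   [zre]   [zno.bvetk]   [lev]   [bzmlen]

1

[kvnre.bzne] — violates constraint (v): syllable 1 onset /kvnr/ has 4 consonants (> 3) → phonotactically illegal
[tvob.tnlo] — violates constraint (iv): syllable 1 coda contains /b/ → phonotactically illegal
[zre] — violates constraint (ii): contains banned sequence /zr/ → phonotactically illegal
[zno.bvetk] — violates constraint (iii): syllable 2 coda /tk/ has 2 consonants (> 1) → phonotactically illegal
[lev] — σ1 onset /l/, coda /v/ ok → phonotactically legal
[bzmlen] — violates constraint (v): syllable 1 onset /bzml/ has 4 consonants (> 3) → phonotactically illegal
Phonotactically legal: [lev] → 1.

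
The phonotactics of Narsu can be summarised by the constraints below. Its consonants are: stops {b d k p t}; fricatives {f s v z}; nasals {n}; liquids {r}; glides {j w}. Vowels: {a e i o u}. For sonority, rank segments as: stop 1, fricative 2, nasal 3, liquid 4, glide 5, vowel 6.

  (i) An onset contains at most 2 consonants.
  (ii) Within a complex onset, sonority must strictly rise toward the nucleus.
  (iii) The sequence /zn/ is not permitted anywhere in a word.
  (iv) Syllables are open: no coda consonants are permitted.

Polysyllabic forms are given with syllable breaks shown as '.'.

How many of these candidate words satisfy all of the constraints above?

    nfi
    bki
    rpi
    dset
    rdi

nfi — violates constraint (ii): syllable 1 onset /nf/: /n/ (nasal, 3) → /f/ (fricative, 2) does not rise → illicit
bki — violates constraint (ii): syllable 1 onset /bk/: /b/ (stop, 1) → /k/ (stop, 1) does not rise → illicit
rpi — violates constraint (ii): syllable 1 onset /rp/: /r/ (liquid, 4) → /p/ (stop, 1) does not rise → illicit
dset — violates constraint (iv): syllable 1 coda /t/ has 1 consonant (> 0) → illicit
rdi — violates constraint (ii): syllable 1 onset /rd/: /r/ (liquid, 4) → /d/ (stop, 1) does not rise → illicit
No form is licit → 0.

0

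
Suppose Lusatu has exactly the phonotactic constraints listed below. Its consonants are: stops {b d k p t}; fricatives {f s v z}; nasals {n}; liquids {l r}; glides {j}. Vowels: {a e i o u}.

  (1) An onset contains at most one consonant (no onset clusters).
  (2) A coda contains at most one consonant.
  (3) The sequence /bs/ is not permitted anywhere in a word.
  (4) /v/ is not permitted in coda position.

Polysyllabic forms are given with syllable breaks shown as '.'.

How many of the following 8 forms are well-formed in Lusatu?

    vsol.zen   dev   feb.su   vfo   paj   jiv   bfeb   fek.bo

vsol.zen — violates constraint 1: syllable 1 onset /vs/ has 2 consonants (> 1) → ill-formed
dev — violates constraint 4: syllable 1 coda contains /v/ → ill-formed
feb.su — violates constraint 3: contains banned sequence /bs/ → ill-formed
vfo — violates constraint 1: syllable 1 onset /vf/ has 2 consonants (> 1) → ill-formed
paj — σ1 onset /p/, coda /j/ ok → well-formed
jiv — violates constraint 4: syllable 1 coda contains /v/ → ill-formed
bfeb — violates constraint 1: syllable 1 onset /bf/ has 2 consonants (> 1) → ill-formed
fek.bo — σ1 onset /f/, coda /k/ ok; σ2 onset /b/, coda /∅/ ok → well-formed
Well-formed: paj, fek.bo → 2.

2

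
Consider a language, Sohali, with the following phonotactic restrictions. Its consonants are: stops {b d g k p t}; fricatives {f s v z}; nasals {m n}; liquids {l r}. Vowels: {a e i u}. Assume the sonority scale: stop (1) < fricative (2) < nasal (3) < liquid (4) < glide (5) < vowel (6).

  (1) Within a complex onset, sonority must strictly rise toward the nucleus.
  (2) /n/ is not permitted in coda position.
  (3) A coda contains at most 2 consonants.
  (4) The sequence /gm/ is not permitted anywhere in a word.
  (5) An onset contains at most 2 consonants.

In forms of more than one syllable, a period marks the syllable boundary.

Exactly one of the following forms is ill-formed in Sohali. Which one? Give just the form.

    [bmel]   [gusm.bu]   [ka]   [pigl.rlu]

[pigl.rlu]

[bmel] — σ1 onset /bm/ (1→3 rises), coda /l/ ok → well-formed
[gusm.bu] — σ1 onset /g/, coda /sm/ (2C) ok; σ2 onset /b/, coda /∅/ ok → well-formed
[ka] — σ1 onset /k/, coda /∅/ ok → well-formed
[pigl.rlu] — violates constraint 1: syllable 2 onset /rl/: /r/ (liquid, 4) → /l/ (liquid, 4) does not rise → ill-formed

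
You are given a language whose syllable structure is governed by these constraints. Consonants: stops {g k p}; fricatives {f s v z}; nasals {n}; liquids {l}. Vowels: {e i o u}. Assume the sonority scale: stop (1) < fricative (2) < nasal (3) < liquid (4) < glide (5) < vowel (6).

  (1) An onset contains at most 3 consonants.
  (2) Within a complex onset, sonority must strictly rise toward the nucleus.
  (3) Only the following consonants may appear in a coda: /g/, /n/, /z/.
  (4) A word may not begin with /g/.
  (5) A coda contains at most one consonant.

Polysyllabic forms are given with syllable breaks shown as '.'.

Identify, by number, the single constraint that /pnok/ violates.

3

/pnok/: syllable 1 coda contains /k/, which is not a licensed coda consonant.
This is a violation of constraint 3: "Only the following consonants may appear in a coda: /g/, /n/, /z/."
The remaining constraints (1, 2, 4, 5) are satisfied.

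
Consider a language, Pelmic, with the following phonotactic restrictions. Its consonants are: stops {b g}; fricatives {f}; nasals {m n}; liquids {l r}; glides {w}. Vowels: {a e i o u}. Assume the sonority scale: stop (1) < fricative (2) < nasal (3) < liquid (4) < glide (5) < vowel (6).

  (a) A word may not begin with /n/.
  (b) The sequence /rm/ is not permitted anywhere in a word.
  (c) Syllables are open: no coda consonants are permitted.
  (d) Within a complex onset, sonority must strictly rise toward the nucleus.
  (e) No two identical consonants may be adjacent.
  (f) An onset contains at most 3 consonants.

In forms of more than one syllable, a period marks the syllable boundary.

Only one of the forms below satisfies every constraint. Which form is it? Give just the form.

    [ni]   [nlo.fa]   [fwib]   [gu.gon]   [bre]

[bre]

[ni] — violates constraint (a): word begins with /n/ → phonotactically illegal
[nlo.fa] — violates constraint (a): word begins with /n/ → phonotactically illegal
[fwib] — violates constraint (c): syllable 1 coda /b/ has 1 consonant (> 0) → phonotactically illegal
[gu.gon] — violates constraint (c): syllable 2 coda /n/ has 1 consonant (> 0) → phonotactically illegal
[bre] — σ1 onset /br/ (1→4 rises), coda /∅/ ok → phonotactically legal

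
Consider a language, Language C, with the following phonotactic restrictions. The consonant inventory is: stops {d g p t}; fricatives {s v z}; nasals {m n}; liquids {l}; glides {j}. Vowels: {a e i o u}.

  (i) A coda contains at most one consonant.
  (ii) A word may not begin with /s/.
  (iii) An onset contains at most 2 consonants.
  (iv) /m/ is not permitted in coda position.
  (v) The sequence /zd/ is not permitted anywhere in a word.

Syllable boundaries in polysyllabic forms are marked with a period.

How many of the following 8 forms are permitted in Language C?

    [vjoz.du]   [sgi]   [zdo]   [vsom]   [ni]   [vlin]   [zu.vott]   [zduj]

[vjoz.du] — violates constraint (v): contains banned sequence /zd/ → not permitted
[sgi] — violates constraint (ii): word begins with /s/ → not permitted
[zdo] — violates constraint (v): contains banned sequence /zd/ → not permitted
[vsom] — violates constraint (iv): syllable 1 coda contains /m/ → not permitted
[ni] — σ1 onset /n/, coda /∅/ ok → permitted
[vlin] — σ1 onset /vl/ (2C), coda /n/ ok → permitted
[zu.vott] — violates constraint (i): syllable 2 coda /tt/ has 2 consonants (> 1) → not permitted
[zduj] — violates constraint (v): contains banned sequence /zd/ → not permitted
Permitted: [ni], [vlin] → 2.

2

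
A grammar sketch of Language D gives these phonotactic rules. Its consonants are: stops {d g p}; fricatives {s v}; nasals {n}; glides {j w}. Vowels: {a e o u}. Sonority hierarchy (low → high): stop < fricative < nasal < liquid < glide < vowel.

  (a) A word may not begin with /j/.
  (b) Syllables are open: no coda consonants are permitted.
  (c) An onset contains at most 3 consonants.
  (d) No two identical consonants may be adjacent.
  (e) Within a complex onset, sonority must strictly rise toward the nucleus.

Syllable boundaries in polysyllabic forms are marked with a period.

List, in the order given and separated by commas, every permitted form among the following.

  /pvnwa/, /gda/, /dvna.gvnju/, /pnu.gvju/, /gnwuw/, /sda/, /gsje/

/pvnwa/ — violates constraint (c): syllable 1 onset /pvnw/ has 4 consonants (> 3) → not permitted
/gda/ — violates constraint (e): syllable 1 onset /gd/: /g/ (stop, 1) → /d/ (stop, 1) does not rise → not permitted
/dvna.gvnju/ — violates constraint (c): syllable 2 onset /gvnj/ has 4 consonants (> 3) → not permitted
/pnu.gvju/ — σ1 onset /pn/ (1→3 rises), coda /∅/ ok; σ2 onset /gvj/ (1→2→5 rises), coda /∅/ ok → permitted
/gnwuw/ — violates constraint (b): syllable 1 coda /w/ has 1 consonant (> 0) → not permitted
/sda/ — violates constraint (e): syllable 1 onset /sd/: /s/ (fricative, 2) → /d/ (stop, 1) does not rise → not permitted
/gsje/ — σ1 onset /gsj/ (1→2→5 rises), coda /∅/ ok → permitted

/pnu.gvju/, /gsje/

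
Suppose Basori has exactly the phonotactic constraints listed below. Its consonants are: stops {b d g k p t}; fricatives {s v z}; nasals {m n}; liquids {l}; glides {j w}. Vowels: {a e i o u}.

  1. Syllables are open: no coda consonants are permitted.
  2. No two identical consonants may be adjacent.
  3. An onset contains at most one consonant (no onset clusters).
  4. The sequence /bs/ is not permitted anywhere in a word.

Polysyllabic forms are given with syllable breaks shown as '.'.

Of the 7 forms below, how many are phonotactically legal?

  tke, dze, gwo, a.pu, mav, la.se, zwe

2

tke — violates constraint 3: syllable 1 onset /tk/ has 2 consonants (> 1) → phonotactically illegal
dze — violates constraint 3: syllable 1 onset /dz/ has 2 consonants (> 1) → phonotactically illegal
gwo — violates constraint 3: syllable 1 onset /gw/ has 2 consonants (> 1) → phonotactically illegal
a.pu — σ1 onset /∅/, coda /∅/ ok; σ2 onset /p/, coda /∅/ ok → phonotactically legal
mav — violates constraint 1: syllable 1 coda /v/ has 1 consonant (> 0) → phonotactically illegal
la.se — σ1 onset /l/, coda /∅/ ok; σ2 onset /s/, coda /∅/ ok → phonotactically legal
zwe — violates constraint 3: syllable 1 onset /zw/ has 2 consonants (> 1) → phonotactically illegal
Phonotactically legal: a.pu, la.se → 2.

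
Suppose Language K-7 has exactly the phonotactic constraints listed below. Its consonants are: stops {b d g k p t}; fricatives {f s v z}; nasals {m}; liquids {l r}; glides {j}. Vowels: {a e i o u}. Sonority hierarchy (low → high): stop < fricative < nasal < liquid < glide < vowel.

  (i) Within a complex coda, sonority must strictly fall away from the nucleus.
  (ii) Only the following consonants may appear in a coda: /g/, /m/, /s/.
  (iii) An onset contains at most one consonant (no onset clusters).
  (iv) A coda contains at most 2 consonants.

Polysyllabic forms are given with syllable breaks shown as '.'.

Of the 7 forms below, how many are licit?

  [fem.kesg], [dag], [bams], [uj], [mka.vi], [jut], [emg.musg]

4

[fem.kesg] — σ1 onset /f/, coda /m/ ok; σ2 onset /k/, coda /sg/ (2→1 falls) ok → licit
[dag] — σ1 onset /d/, coda /g/ ok → licit
[bams] — σ1 onset /b/, coda /ms/ (3→2 falls) ok → licit
[uj] — violates constraint (ii): syllable 1 coda contains /j/, which is not a licensed coda consonant → illicit
[mka.vi] — violates constraint (iii): syllable 1 onset /mk/ has 2 consonants (> 1) → illicit
[jut] — violates constraint (ii): syllable 1 coda contains /t/, which is not a licensed coda consonant → illicit
[emg.musg] — σ1 onset /∅/, coda /mg/ (3→1 falls) ok; σ2 onset /m/, coda /sg/ (2→1 falls) ok → licit
Licit: [fem.kesg], [dag], [bams], [emg.musg] → 4.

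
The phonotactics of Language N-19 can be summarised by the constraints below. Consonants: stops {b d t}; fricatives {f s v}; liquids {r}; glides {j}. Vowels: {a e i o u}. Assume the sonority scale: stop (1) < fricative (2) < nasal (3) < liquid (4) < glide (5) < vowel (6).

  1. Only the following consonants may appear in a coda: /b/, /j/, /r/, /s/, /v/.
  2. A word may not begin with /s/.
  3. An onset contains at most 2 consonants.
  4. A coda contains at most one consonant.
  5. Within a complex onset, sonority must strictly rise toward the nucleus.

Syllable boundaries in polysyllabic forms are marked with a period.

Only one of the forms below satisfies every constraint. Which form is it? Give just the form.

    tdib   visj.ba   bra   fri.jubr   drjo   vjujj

bra

tdib — violates constraint 5: syllable 1 onset /td/: /t/ (stop, 1) → /d/ (stop, 1) does not rise → illicit
visj.ba — violates constraint 4: syllable 1 coda /sj/ has 2 consonants (> 1) → illicit
bra — σ1 onset /br/ (1→4 rises), coda /∅/ ok → licit
fri.jubr — violates constraint 4: syllable 2 coda /br/ has 2 consonants (> 1) → illicit
drjo — violates constraint 3: syllable 1 onset /drj/ has 3 consonants (> 2) → illicit
vjujj — violates constraint 4: syllable 1 coda /jj/ has 2 consonants (> 1) → illicit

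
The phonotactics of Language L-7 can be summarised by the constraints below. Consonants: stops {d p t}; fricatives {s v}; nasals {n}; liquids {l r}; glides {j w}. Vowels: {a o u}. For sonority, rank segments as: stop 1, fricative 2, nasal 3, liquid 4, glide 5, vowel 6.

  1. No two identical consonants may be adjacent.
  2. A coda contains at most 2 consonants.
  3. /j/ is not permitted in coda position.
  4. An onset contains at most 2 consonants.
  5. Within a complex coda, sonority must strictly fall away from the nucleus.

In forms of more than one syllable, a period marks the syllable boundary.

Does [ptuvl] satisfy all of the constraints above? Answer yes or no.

[ptuvl] — violates constraint 5: syllable 1 coda /vl/: /v/ (fricative, 2) → /l/ (liquid, 4) does not fall → illicit

no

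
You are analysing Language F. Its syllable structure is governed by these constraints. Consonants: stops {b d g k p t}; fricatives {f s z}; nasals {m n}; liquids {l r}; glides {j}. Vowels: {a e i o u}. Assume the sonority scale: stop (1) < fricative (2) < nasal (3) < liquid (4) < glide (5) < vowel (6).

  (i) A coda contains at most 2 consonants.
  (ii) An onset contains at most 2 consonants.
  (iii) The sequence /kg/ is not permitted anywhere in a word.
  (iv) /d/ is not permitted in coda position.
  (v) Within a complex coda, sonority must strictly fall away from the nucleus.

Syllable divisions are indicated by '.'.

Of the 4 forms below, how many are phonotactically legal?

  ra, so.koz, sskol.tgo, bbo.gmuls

ra — σ1 onset /r/, coda /∅/ ok → phonotactically legal
so.koz — σ1 onset /s/, coda /∅/ ok; σ2 onset /k/, coda /z/ ok → phonotactically legal
sskol.tgo — violates constraint (ii): syllable 1 onset /ssk/ has 3 consonants (> 2) → phonotactically illegal
bbo.gmuls — σ1 onset /bb/ (2C), coda /∅/ ok; σ2 onset /gm/ (2C), coda /ls/ (4→2 falls) ok → phonotactically legal
Phonotactically legal: ra, so.koz, bbo.gmuls → 3.

3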